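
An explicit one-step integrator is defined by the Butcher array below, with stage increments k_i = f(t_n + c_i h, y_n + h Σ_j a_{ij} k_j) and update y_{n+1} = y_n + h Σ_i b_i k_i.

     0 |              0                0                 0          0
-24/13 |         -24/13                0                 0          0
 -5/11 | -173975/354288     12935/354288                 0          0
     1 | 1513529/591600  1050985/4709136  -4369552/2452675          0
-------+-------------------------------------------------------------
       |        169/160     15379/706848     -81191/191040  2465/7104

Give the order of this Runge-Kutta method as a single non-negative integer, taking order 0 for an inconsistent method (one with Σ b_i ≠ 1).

b = (169/160, 15379/706848, -81191/191040, 2465/7104)
c = (0, -24/13, -5/11, 1)
Ac = (0, 0, -995/14762, 1961/4930)
Σ b_i: 169/160·1 + 15379/706848·1 + (-81191/191040)·1 + 2465/7104·1 = 1 ✓
b·c: 15379/706848·(-24/13) + (-81191/191040)·(-5/11) + 2465/7104·1 = 1/2 ✓
b·c²: 15379/706848·576/169 + (-81191/191040)·25/121 + 2465/7104·1 = 1/3 ✓
b·Ac: (-81191/191040)·(-995/14762) + 2465/7104·1961/4930 = 1/6 ✓
b·c³: 15379/706848·(-13824/2197) + (-81191/191040)·(-125/1331) + 2465/7104·1 = 1/4 ✓
b·(c∘Ac): (-81191/191040)·4975/162382 + 2465/7104·1961/4930 = 1/8 ✓
b·Ac²: (-81191/191040)·11940/95953 + 2465/7104·148/377 = 1/12 ✓
b·A²c: 2465/7104·296/2465 = 1/24 ✓; 4 stages ⇒ order 4.

4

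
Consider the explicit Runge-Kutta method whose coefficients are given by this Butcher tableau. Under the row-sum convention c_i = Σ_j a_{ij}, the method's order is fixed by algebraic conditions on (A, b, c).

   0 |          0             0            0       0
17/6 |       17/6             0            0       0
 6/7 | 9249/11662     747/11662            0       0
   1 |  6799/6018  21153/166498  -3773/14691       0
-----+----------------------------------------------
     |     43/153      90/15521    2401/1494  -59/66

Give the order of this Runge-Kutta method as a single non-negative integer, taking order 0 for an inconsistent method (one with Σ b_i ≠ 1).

4

b = (43/153, 90/15521, 2401/1494, -59/66)
c = (0, 17/6, 6/7, 1)
Ac = (0, 0, 249/1372, 33/236)
Σ b_i: 43/153·1 + 90/15521·1 + 2401/1494·1 + (-59/66)·1 = 1 ✓
b·c: 90/15521·17/6 + 2401/1494·6/7 + (-59/66)·1 = 1/2 ✓
b·c²: 90/15521·289/36 + 2401/1494·36/49 + (-59/66)·1 = 1/3 ✓
b·Ac: 2401/1494·249/1372 + (-59/66)·33/236 = 1/6 ✓
b·c³: 90/15521·4913/216 + 2401/1494·216/343 + (-59/66)·1 = 1/4 ✓
b·(c∘Ac): 2401/1494·747/4802 + (-59/66)·33/236 = 1/8 ✓
b·Ac²: 2401/1494·1411/2744 + (-59/66)·1177/1416 = 1/12 ✓
b·A²c: (-59/66)·(-11/236) = 1/24 ✓; 4 stages ⇒ order 4.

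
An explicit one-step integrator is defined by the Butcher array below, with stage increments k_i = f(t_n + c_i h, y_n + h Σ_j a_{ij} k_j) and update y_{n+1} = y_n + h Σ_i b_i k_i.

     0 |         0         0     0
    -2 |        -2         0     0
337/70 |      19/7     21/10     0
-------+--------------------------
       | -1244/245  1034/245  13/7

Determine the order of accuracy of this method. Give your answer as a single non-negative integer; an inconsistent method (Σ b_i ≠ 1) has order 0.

2

b = (-1244/245, 1034/245, 13/7)
c = (0, -2, 337/70)
Ac = (0, 0, -21/5)
Σ b_i: (-1244/245)·1 + 1034/245·1 + 13/7·1 = 1 ✓
b·c: 1034/245·(-2) + 13/7·337/70 = 1/2 ✓
b·c²: 1034/245·4 + 13/7·113569/4900 = 2055437/34300 ≠ 1/3 ⇒ order 2.
b·Ac: 13/7·(-21/5) = -39/5 ≠ 1/6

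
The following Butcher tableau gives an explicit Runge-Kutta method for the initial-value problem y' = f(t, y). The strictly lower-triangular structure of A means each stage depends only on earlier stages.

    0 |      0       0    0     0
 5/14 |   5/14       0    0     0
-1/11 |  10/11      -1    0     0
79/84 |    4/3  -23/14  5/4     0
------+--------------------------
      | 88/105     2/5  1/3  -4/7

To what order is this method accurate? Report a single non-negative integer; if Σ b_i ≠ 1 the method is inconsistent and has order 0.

b = (88/105, 2/5, 1/3, -4/7)
c = (0, 5/14, -1/11, 79/84)
Ac = (0, 0, -5/14, -755/1078)
Σ b_i: 88/105·1 + 2/5·1 + 1/3·1 + (-4/7)·1 = 1 ✓
b·c: 2/5·5/14 + 1/3·(-1/11) + (-4/7)·79/84 = -229/539 ≠ 1/2 ⇒ order 1.

1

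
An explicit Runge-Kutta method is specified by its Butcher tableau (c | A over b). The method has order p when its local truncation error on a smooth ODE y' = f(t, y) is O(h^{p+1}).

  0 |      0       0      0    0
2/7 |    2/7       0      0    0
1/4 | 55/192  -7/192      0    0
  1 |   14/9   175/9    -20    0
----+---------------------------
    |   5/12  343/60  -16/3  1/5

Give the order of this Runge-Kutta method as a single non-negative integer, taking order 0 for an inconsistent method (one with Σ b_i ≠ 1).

b = (5/12, 343/60, -16/3, 1/5)
c = (0, 2/7, 1/4, 1)
Ac = (0, 0, -1/96, 5/9)
Σ b_i: 5/12·1 + 343/60·1 + (-16/3)·1 + 1/5·1 = 1 ✓
b·c: 343/60·2/7 + (-16/3)·1/4 + 1/5·1 = 1/2 ✓
b·c²: 343/60·4/49 + (-16/3)·1/16 + 1/5·1 = 1/3 ✓
b·Ac: (-16/3)·(-1/96) + 1/5·5/9 = 1/6 ✓
b·c³: 343/60·8/343 + (-16/3)·1/64 + 1/5·1 = 1/4 ✓
b·(c∘Ac): (-16/3)·(-1/384) + 1/5·5/9 = 1/8 ✓
b·Ac²: (-16/3)·(-1/336) + 1/5·85/252 = 1/12 ✓
b·A²c: 1/5·5/24 = 1/24 ✓; 4 stages ⇒ order 4.

4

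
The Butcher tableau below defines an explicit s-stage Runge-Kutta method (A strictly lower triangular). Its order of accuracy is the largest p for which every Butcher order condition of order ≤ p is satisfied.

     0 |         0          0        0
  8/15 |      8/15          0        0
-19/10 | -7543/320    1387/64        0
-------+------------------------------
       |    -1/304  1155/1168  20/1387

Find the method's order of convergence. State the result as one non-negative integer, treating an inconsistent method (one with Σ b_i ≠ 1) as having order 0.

3

b = (-1/304, 1155/1168, 20/1387)
c = (0, 8/15, -19/10)
Ac = (0, 0, 1387/120)
Σ b_i: (-1/304)·1 + 1155/1168·1 + 20/1387·1 = 1 ✓
b·c: 1155/1168·8/15 + 20/1387·(-19/10) = 1/2 ✓
b·c²: 1155/1168·64/225 + 20/1387·361/100 = 1/3 ✓
b·Ac: 20/1387·1387/120 = 1/6 ✓; 3 stages ⇒ order 3.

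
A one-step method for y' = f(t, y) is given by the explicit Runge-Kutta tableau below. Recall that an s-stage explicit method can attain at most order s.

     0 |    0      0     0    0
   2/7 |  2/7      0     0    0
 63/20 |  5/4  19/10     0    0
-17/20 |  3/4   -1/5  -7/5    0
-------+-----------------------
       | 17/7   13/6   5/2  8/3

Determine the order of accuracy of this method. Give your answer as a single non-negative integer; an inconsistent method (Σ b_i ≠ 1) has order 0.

0

b = (17/7, 13/6, 5/2, 8/3)
c = (0, 2/7, 63/20, -17/20)
Ac = (0, 0, 19/35, -3127/700)
Σ b_i: 17/7·1 + 13/6·1 + 5/2·1 + 8/3·1 = 205/21 ≠ 1 ⇒ order 0.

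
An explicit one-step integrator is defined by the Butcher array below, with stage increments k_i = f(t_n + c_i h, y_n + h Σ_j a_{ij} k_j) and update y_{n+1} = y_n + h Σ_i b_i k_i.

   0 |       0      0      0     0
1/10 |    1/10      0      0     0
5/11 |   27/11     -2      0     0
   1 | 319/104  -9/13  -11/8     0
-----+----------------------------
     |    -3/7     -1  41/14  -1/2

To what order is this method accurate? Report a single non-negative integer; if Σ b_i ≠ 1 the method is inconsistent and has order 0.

1

b = (-3/7, -1, 41/14, -1/2)
c = (0, 1/10, 5/11, 1)
Ac = (0, 0, -1/5, -361/520)
Σ b_i: (-3/7)·1 + (-1)·1 + 41/14·1 + (-1/2)·1 = 1 ✓
b·c: (-1)·1/10 + 41/14·5/11 + (-1/2)·1 = 563/770 ≠ 1/2 ⇒ order 1.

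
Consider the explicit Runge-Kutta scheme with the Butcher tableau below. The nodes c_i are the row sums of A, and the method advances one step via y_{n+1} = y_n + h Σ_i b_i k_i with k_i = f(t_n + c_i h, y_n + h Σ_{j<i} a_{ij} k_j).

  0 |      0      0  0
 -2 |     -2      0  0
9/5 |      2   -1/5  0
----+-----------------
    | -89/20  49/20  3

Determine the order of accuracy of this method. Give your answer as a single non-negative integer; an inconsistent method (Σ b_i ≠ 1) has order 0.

2

b = (-89/20, 49/20, 3)
c = (0, -2, 9/5)
Ac = (0, 0, 2/5)
Σ b_i: (-89/20)·1 + 49/20·1 + 3·1 = 1 ✓
b·c: 49/20·(-2) + 3·9/5 = 1/2 ✓
b·c²: 49/20·4 + 3·81/25 = 488/25 ≠ 1/3 ⇒ order 2.
b·Ac: 3·2/5 = 6/5 ≠ 1/6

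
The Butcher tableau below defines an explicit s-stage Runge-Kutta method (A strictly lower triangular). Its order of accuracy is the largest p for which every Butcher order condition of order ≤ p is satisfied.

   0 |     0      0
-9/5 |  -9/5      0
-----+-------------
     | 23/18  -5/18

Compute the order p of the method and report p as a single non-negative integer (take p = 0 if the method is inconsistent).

2

b = (23/18, -5/18)
c = (0, -9/5)
Σ b_i: 23/18·1 + (-5/18)·1 = 1 ✓
b·c: (-5/18)·(-9/5) = 1/2 ✓; 2 stages ⇒ order 2.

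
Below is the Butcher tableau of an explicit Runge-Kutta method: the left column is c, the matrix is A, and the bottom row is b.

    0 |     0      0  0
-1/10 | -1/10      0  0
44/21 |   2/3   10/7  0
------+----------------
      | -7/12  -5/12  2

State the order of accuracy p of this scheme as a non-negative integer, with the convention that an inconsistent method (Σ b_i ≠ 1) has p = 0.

b = (-7/12, -5/12, 2)
c = (0, -1/10, 44/21)
Ac = (0, 0, -1/7)
Σ b_i: (-7/12)·1 + (-5/12)·1 + 2·1 = 1 ✓
b·c: (-5/12)·(-1/10) + 2·44/21 = 237/56 ≠ 1/2 ⇒ order 1.

1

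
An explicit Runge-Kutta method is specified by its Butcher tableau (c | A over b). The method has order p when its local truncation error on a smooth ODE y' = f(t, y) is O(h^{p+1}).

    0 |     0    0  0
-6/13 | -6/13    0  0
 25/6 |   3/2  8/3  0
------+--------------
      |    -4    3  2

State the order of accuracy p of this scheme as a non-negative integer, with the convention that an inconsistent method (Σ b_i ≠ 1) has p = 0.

1

b = (-4, 3, 2)
c = (0, -6/13, 25/6)
Ac = (0, 0, -16/13)
Σ b_i: (-4)·1 + 3·1 + 2·1 = 1 ✓
b·c: 3·(-6/13) + 2·25/6 = 271/39 ≠ 1/2 ⇒ order 1.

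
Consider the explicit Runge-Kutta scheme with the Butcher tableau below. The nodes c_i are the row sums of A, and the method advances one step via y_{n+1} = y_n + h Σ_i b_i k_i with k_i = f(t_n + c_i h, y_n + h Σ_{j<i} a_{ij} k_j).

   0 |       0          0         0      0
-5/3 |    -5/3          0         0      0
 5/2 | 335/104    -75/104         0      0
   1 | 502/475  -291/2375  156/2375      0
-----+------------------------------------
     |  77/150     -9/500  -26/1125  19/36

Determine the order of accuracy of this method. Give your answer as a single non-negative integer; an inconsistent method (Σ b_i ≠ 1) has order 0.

4

b = (77/150, -9/500, -26/1125, 19/36)
c = (0, -5/3, 5/2, 1)
Ac = (0, 0, 125/104, 7/19)
Σ b_i: 77/150·1 + (-9/500)·1 + (-26/1125)·1 + 19/36·1 = 1 ✓
b·c: (-9/500)·(-5/3) + (-26/1125)·5/2 + 19/36·1 = 1/2 ✓
b·c²: (-9/500)·25/9 + (-26/1125)·25/4 + 19/36·1 = 1/3 ✓
b·Ac: (-26/1125)·125/104 + 19/36·7/19 = 1/6 ✓
b·c³: (-9/500)·(-125/27) + (-26/1125)·125/8 + 19/36·1 = 1/4 ✓
b·(c∘Ac): (-26/1125)·625/208 + 19/36·7/19 = 1/8 ✓
b·Ac²: (-26/1125)·(-625/312) + 19/36·4/57 = 1/12 ✓
b·A²c: 19/36·3/38 = 1/24 ✓; 4 stages ⇒ order 4.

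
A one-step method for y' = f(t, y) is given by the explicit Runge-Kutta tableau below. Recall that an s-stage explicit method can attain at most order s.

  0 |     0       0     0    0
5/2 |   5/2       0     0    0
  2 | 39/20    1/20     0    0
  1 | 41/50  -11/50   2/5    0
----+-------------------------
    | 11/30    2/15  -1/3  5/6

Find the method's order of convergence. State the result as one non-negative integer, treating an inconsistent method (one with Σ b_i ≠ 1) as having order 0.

b = (11/30, 2/15, -1/3, 5/6)
c = (0, 5/2, 2, 1)
Ac = (0, 0, 1/8, 1/4)
Σ b_i: 11/30·1 + 2/15·1 + (-1/3)·1 + 5/6·1 = 1 ✓
b·c: 2/15·5/2 + (-1/3)·2 + 5/6·1 = 1/2 ✓
b·c²: 2/15·25/4 + (-1/3)·4 + 5/6·1 = 1/3 ✓
b·Ac: (-1/3)·1/8 + 5/6·1/4 = 1/6 ✓
b·c³: 2/15·125/8 + (-1/3)·8 + 5/6·1 = 1/4 ✓
b·(c∘Ac): (-1/3)·1/4 + 5/6·1/4 = 1/8 ✓
b·Ac²: (-1/3)·5/16 + 5/6·9/40 = 1/12 ✓
b·A²c: 5/6·1/20 = 1/24 ✓; 4 stages ⇒ order 4.

4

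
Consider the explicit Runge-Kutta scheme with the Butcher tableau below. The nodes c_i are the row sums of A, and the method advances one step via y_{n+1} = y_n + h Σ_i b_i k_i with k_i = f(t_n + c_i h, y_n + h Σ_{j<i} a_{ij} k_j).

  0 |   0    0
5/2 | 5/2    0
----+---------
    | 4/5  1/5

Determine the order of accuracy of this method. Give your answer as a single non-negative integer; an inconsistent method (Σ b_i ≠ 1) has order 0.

2

b = (4/5, 1/5)
c = (0, 5/2)
Σ b_i: 4/5·1 + 1/5·1 = 1 ✓
b·c: 1/5·5/2 = 1/2 ✓; 2 stages ⇒ order 2.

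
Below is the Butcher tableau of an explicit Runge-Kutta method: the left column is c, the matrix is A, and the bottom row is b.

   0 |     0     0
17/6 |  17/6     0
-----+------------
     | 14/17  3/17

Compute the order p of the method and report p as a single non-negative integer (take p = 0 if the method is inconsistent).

2

b = (14/17, 3/17)
c = (0, 17/6)
Σ b_i: 14/17·1 + 3/17·1 = 1 ✓
b·c: 3/17·17/6 = 1/2 ✓; 2 stages ⇒ order 2.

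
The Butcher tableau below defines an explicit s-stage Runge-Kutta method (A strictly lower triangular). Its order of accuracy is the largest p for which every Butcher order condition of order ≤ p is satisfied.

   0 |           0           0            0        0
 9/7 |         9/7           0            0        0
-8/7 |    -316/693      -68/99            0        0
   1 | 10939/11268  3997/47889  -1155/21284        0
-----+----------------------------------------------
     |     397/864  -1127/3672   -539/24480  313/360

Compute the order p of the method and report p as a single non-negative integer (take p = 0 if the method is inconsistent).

4

b = (397/864, -1127/3672, -539/24480, 313/360)
c = (0, 9/7, -8/7, 1)
Ac = (0, 0, -68/77, 53/313)
Σ b_i: 397/864·1 + (-1127/3672)·1 + (-539/24480)·1 + 313/360·1 = 1 ✓
b·c: (-1127/3672)·9/7 + (-539/24480)·(-8/7) + 313/360·1 = 1/2 ✓
b·c²: (-1127/3672)·81/49 + (-539/24480)·64/49 + 313/360·1 = 1/3 ✓
b·Ac: (-539/24480)·(-68/77) + 313/360·53/313 = 1/6 ✓
b·c³: (-1127/3672)·729/343 + (-539/24480)·(-512/343) + 313/360·1 = 1/4 ✓
b·(c∘Ac): (-539/24480)·544/539 + 313/360·53/313 = 1/8 ✓
b·Ac²: (-539/24480)·(-612/539) + 313/360·21/313 = 1/12 ✓
b·A²c: 313/360·15/313 = 1/24 ✓; 4 stages ⇒ order 4.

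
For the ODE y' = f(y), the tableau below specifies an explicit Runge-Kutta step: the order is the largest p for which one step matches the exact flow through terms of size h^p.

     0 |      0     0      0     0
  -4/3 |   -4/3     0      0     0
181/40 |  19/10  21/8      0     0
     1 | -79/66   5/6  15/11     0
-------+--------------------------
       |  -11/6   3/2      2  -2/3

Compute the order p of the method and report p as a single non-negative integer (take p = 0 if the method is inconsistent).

1

b = (-11/6, 3/2, 2, -2/3)
c = (0, -4/3, 181/40, 1)
Ac = (0, 0, -7/2, 4007/792)
Σ b_i: (-11/6)·1 + 3/2·1 + 2·1 + (-2/3)·1 = 1 ✓
b·c: 3/2·(-4/3) + 2·181/40 + (-2/3)·1 = 383/60 ≠ 1/2 ⇒ order 1.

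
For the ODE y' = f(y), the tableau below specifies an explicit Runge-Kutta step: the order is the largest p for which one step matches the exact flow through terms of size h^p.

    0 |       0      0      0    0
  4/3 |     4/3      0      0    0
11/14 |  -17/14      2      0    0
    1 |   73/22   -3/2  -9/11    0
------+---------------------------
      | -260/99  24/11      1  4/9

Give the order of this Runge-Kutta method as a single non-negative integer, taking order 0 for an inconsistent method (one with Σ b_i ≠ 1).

b = (-260/99, 24/11, 1, 4/9)
c = (0, 4/3, 11/14, 1)
Ac = (0, 0, 8/3, -37/14)
Σ b_i: (-260/99)·1 + 24/11·1 + 1·1 + 4/9·1 = 1 ✓
b·c: 24/11·4/3 + 1·11/14 + 4/9·1 = 5737/1386 ≠ 1/2 ⇒ order 1.

1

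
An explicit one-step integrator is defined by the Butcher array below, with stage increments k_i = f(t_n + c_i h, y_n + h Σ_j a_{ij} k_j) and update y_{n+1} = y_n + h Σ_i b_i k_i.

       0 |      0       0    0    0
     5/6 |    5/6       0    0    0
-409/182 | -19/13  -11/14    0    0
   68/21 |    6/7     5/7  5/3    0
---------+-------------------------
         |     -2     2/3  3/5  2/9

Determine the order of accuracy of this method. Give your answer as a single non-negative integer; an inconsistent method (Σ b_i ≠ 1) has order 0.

0

b = (-2, 2/3, 3/5, 2/9)
c = (0, 5/6, -409/182, 68/21)
Ac = (0, 0, -55/84, -860/273)
Σ b_i: (-2)·1 + 2/3·1 + 3/5·1 + 2/9·1 = -23/45 ≠ 1 ⇒ order 0.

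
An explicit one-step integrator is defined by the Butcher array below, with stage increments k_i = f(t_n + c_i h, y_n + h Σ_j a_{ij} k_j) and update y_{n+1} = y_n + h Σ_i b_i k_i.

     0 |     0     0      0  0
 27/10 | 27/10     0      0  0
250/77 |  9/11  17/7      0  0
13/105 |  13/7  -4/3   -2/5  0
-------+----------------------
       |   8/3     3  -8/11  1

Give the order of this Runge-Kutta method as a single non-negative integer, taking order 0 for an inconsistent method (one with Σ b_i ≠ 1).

b = (8/3, 3, -8/11, 1)
c = (0, 27/10, 250/77, 13/105)
Ac = (0, 0, 459/70, -1886/385)
Σ b_i: 8/3·1 + 3·1 + (-8/11)·1 + 1·1 = 196/33 ≠ 1 ⇒ order 0.

0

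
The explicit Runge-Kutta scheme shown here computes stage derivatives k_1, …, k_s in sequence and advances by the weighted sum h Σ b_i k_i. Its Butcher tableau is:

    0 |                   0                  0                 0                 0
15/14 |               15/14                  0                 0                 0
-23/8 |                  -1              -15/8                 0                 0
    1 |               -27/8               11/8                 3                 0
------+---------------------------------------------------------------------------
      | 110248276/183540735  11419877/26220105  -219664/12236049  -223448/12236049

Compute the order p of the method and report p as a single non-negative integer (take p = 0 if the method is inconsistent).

b = (110248276/183540735, 11419877/26220105, -219664/12236049, -223448/12236049)
c = (0, 15/14, -23/8, 1)
Ac = (0, 0, -225/112, -801/112)
Σ b_i: 110248276/183540735·1 + 11419877/26220105·1 + (-219664/12236049)·1 + (-223448/12236049)·1 = 1 ✓
b·c: 11419877/26220105·15/14 + (-219664/12236049)·(-23/8) + (-223448/12236049)·1 = 1/2 ✓
b·c²: 11419877/26220105·225/196 + (-219664/12236049)·529/64 + (-223448/12236049)·1 = 1/3 ✓
b·Ac: (-219664/12236049)·(-225/112) + (-223448/12236049)·(-801/112) = 1/6 ✓
b·c³: 11419877/26220105·3375/2744 + (-219664/12236049)·(-12167/512) + (-223448/12236049)·1 = 2587502749/2740874976 ≠ 1/4 ⇒ order 3.
b·(c∘Ac): (-219664/12236049)·5175/896 + (-223448/12236049)·(-801/112) = 683087/25378472 ≠ 1/8
b·Ac²: (-219664/12236049)·(-3375/1568) + (-223448/12236049)·82713/3136 = -101186443/228406248 ≠ 1/12
b·A²c: (-223448/12236049)·(-675/112) = 698275/6344618 ≠ 1/24

3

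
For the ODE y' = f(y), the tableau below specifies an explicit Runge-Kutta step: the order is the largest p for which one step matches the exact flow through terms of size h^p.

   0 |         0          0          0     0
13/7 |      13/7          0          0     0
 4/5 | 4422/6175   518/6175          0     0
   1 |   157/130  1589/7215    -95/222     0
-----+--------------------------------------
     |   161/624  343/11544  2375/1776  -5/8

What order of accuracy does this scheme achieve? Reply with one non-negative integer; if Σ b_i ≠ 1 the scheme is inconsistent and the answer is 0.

4

b = (161/624, 343/11544, 2375/1776, -5/8)
c = (0, 13/7, 4/5, 1)
Ac = (0, 0, 74/475, 1/15)
Σ b_i: 161/624·1 + 343/11544·1 + 2375/1776·1 + (-5/8)·1 = 1 ✓
b·c: 343/11544·13/7 + 2375/1776·4/5 + (-5/8)·1 = 1/2 ✓
b·c²: 343/11544·169/49 + 2375/1776·16/25 + (-5/8)·1 = 1/3 ✓
b·Ac: 2375/1776·74/475 + (-5/8)·1/15 = 1/6 ✓
b·c³: 343/11544·2197/343 + 2375/1776·64/125 + (-5/8)·1 = 1/4 ✓
b·(c∘Ac): 2375/1776·296/2375 + (-5/8)·1/15 = 1/8 ✓
b·Ac²: 2375/1776·962/3325 + (-5/8)·17/35 = 1/12 ✓
b·A²c: (-5/8)·(-1/15) = 1/24 ✓; 4 stages ⇒ order 4.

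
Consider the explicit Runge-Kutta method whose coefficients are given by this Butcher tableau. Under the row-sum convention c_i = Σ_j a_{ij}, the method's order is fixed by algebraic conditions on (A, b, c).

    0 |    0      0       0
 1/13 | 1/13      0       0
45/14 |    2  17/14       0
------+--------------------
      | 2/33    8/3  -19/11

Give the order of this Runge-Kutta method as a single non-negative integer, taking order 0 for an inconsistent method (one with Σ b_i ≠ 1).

1

b = (2/33, 8/3, -19/11)
c = (0, 1/13, 45/14)
Ac = (0, 0, 17/182)
Σ b_i: 2/33·1 + 8/3·1 + (-19/11)·1 = 1 ✓
b·c: 8/3·1/13 + (-19/11)·45/14 = -32113/6006 ≠ 1/2 ⇒ order 1.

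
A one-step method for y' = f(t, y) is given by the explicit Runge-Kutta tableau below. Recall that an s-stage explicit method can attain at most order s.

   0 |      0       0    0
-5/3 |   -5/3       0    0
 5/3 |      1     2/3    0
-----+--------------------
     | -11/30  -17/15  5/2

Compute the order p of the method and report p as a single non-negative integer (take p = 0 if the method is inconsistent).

b = (-11/30, -17/15, 5/2)
c = (0, -5/3, 5/3)
Ac = (0, 0, -10/9)
Σ b_i: (-11/30)·1 + (-17/15)·1 + 5/2·1 = 1 ✓
b·c: (-17/15)·(-5/3) + 5/2·5/3 = 109/18 ≠ 1/2 ⇒ order 1.

1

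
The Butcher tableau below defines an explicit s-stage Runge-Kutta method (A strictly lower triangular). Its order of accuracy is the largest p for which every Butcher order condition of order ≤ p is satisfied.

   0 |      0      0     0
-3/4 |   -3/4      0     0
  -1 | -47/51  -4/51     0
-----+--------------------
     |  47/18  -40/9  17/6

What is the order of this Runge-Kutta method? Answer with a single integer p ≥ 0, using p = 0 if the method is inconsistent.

b = (47/18, -40/9, 17/6)
c = (0, -3/4, -1)
Ac = (0, 0, 1/17)
Σ b_i: 47/18·1 + (-40/9)·1 + 17/6·1 = 1 ✓
b·c: (-40/9)·(-3/4) + 17/6·(-1) = 1/2 ✓
b·c²: (-40/9)·9/16 + 17/6·1 = 1/3 ✓
b·Ac: 17/6·1/17 = 1/6 ✓; 3 stages ⇒ order 3.

3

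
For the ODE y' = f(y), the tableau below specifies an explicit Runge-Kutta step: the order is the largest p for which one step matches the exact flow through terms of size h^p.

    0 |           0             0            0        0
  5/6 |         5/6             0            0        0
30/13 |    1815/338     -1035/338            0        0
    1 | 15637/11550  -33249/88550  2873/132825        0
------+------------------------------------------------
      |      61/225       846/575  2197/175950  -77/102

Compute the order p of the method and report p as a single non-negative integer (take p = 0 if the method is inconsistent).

b = (61/225, 846/575, 2197/175950, -77/102)
c = (0, 5/6, 30/13, 1)
Ac = (0, 0, -1725/676, -81/308)
Σ b_i: 61/225·1 + 846/575·1 + 2197/175950·1 + (-77/102)·1 = 1 ✓
b·c: 846/575·5/6 + 2197/175950·30/13 + (-77/102)·1 = 1/2 ✓
b·c²: 846/575·25/36 + 2197/175950·900/169 + (-77/102)·1 = 1/3 ✓
b·Ac: 2197/175950·(-1725/676) + (-77/102)·(-81/308) = 1/6 ✓
b·c³: 846/575·125/216 + 2197/175950·27000/2197 + (-77/102)·1 = 1/4 ✓
b·(c∘Ac): 2197/175950·(-25875/4394) + (-77/102)·(-81/308) = 1/8 ✓
b·Ac²: 2197/175950·(-2875/1352) + (-77/102)·(-269/1848) = 1/12 ✓
b·A²c: (-77/102)·(-17/308) = 1/24 ✓; 4 stages ⇒ order 4.

4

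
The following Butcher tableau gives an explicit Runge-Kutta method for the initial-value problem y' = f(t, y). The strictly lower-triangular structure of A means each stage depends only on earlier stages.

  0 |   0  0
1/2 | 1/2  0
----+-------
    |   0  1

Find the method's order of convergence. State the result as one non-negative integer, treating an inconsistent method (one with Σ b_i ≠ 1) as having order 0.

b = (0, 1)
c = (0, 1/2)
Σ b_i: 1·1 = 1 ✓
b·c: 1·1/2 = 1/2 ✓; 2 stages ⇒ order 2.

2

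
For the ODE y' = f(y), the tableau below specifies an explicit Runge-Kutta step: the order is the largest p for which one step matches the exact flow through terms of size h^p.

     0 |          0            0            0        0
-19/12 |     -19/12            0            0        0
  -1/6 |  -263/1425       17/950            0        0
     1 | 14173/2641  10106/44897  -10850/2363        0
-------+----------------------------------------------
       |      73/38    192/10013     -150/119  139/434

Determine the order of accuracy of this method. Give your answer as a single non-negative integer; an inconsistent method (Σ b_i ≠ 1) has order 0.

b = (73/38, 192/10013, -150/119, 139/434)
c = (0, -19/12, -1/6, 1)
Ac = (0, 0, -17/600, 341/834)
Σ b_i: 73/38·1 + 192/10013·1 + (-150/119)·1 + 139/434·1 = 1 ✓
b·c: 192/10013·(-19/12) + (-150/119)·(-1/6) + 139/434·1 = 1/2 ✓
b·c²: 192/10013·361/144 + (-150/119)·1/36 + 139/434·1 = 1/3 ✓
b·Ac: (-150/119)·(-17/600) + 139/434·341/834 = 1/6 ✓
b·c³: 192/10013·(-6859/1728) + (-150/119)·(-1/216) + 139/434·1 = 1/4 ✓
b·(c∘Ac): (-150/119)·17/3600 + 139/434·341/834 = 1/8 ✓
b·Ac²: (-150/119)·323/7200 + 139/434·1457/3336 = 1/12 ✓
b·A²c: 139/434·217/1668 = 1/24 ✓; 4 stages ⇒ order 4.

4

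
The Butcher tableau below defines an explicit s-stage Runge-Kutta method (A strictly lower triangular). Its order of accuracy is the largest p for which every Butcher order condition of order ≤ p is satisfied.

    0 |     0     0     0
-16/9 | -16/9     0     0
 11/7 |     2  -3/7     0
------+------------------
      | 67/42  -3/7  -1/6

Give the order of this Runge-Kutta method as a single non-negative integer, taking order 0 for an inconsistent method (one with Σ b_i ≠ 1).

b = (67/42, -3/7, -1/6)
c = (0, -16/9, 11/7)
Ac = (0, 0, 16/21)
Σ b_i: 67/42·1 + (-3/7)·1 + (-1/6)·1 = 1 ✓
b·c: (-3/7)·(-16/9) + (-1/6)·11/7 = 1/2 ✓
b·c²: (-3/7)·256/81 + (-1/6)·121/49 = -4673/2646 ≠ 1/3 ⇒ order 2.
b·Ac: (-1/6)·16/21 = -8/63 ≠ 1/6

2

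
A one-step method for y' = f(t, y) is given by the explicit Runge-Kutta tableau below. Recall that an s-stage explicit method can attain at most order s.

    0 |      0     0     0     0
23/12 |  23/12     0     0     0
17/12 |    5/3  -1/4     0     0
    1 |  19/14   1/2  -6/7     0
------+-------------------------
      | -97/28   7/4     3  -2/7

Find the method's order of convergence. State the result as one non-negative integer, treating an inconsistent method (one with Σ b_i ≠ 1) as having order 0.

1

b = (-97/28, 7/4, 3, -2/7)
c = (0, 23/12, 17/12, 1)
Ac = (0, 0, -23/48, -43/168)
Σ b_i: (-97/28)·1 + 7/4·1 + 3·1 + (-2/7)·1 = 1 ✓
b·c: 7/4·23/12 + 3·17/12 + (-2/7)·1 = 2459/336 ≠ 1/2 ⇒ order 1.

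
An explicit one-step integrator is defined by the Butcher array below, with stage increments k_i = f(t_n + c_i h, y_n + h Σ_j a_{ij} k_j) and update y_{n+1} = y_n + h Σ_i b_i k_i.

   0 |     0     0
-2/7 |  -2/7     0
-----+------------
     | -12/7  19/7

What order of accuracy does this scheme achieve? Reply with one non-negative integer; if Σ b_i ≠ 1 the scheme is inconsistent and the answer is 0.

1

b = (-12/7, 19/7)
c = (0, -2/7)
Σ b_i: (-12/7)·1 + 19/7·1 = 1 ✓
b·c: 19/7·(-2/7) = -38/49 ≠ 1/2 ⇒ order 1.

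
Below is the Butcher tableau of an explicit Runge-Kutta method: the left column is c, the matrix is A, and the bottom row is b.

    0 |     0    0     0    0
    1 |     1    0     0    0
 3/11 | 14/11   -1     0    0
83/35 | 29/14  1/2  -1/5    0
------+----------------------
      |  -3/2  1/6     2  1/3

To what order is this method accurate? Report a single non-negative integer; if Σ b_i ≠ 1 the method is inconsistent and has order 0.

b = (-3/2, 1/6, 2, 1/3)
c = (0, 1, 3/11, 83/35)
Ac = (0, 0, -1, 49/110)
Σ b_i: (-3/2)·1 + 1/6·1 + 2·1 + 1/3·1 = 1 ✓
b·c: 1/6·1 + 2·3/11 + 1/3·83/35 = 1157/770 ≠ 1/2 ⇒ order 1.

1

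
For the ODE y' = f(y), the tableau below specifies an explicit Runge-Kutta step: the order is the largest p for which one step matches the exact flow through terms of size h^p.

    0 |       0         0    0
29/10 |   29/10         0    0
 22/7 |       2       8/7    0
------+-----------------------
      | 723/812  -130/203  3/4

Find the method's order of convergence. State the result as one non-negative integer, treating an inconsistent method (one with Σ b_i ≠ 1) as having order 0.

b = (723/812, -130/203, 3/4)
c = (0, 29/10, 22/7)
Ac = (0, 0, 116/35)
Σ b_i: 723/812·1 + (-130/203)·1 + 3/4·1 = 1 ✓
b·c: (-130/203)·29/10 + 3/4·22/7 = 1/2 ✓
b·c²: (-130/203)·841/100 + 3/4·484/49 = 991/490 ≠ 1/3 ⇒ order 2.
b·Ac: 3/4·116/35 = 87/35 ≠ 1/6

2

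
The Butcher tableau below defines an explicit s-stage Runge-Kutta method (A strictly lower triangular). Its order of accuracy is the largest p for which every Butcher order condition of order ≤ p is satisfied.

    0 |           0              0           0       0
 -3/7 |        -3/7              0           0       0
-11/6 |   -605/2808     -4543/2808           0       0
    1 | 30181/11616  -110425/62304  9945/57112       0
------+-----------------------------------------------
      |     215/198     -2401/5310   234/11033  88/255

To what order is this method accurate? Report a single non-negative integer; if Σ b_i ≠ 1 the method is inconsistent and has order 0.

b = (215/198, -2401/5310, 234/11033, 88/255)
c = (0, -3/7, -11/6, 1)
Ac = (0, 0, 649/936, 155/352)
Σ b_i: 215/198·1 + (-2401/5310)·1 + 234/11033·1 + 88/255·1 = 1 ✓
b·c: (-2401/5310)·(-3/7) + 234/11033·(-11/6) + 88/255·1 = 1/2 ✓
b·c²: (-2401/5310)·9/49 + 234/11033·121/36 + 88/255·1 = 1/3 ✓
b·Ac: 234/11033·649/936 + 88/255·155/352 = 1/6 ✓
b·c³: (-2401/5310)·(-27/343) + 234/11033·(-1331/216) + 88/255·1 = 1/4 ✓
b·(c∘Ac): 234/11033·(-7139/5616) + 88/255·155/352 = 1/8 ✓
b·Ac²: 234/11033·(-649/2184) + 88/255·20/77 = 1/12 ✓
b·A²c: 88/255·85/704 = 1/24 ✓; 4 stages ⇒ order 4.

4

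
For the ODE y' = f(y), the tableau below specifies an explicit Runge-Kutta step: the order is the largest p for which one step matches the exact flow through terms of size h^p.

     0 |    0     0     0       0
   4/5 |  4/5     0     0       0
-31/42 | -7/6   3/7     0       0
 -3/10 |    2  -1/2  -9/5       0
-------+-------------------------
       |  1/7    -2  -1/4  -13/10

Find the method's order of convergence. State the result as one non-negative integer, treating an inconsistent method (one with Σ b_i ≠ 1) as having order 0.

0

b = (1/7, -2, -1/4, -13/10)
c = (0, 4/5, -31/42, -3/10)
Ac = (0, 0, 12/35, 13/14)
Σ b_i: 1/7·1 + (-2)·1 + (-1/4)·1 + (-13/10)·1 = -477/140 ≠ 1 ⇒ order 0.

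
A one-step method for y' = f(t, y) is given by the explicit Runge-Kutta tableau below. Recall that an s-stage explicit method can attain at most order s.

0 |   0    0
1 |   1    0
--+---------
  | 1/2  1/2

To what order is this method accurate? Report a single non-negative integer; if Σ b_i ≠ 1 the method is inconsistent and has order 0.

2

b = (1/2, 1/2)
c = (0, 1)
Σ b_i: 1/2·1 + 1/2·1 = 1 ✓
b·c: 1/2·1 = 1/2 ✓; 2 stages ⇒ order 2.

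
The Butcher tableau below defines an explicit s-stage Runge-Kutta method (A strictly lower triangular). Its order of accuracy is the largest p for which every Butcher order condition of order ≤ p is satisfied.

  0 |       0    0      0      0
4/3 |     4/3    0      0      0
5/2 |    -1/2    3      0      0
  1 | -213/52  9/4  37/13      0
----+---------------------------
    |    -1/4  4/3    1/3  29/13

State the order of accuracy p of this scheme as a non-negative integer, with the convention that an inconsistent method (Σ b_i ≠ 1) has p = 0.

0

b = (-1/4, 4/3, 1/3, 29/13)
c = (0, 4/3, 5/2, 1)
Ac = (0, 0, 4, 263/26)
Σ b_i: (-1/4)·1 + 4/3·1 + 1/3·1 + 29/13·1 = 569/156 ≠ 1 ⇒ order 0.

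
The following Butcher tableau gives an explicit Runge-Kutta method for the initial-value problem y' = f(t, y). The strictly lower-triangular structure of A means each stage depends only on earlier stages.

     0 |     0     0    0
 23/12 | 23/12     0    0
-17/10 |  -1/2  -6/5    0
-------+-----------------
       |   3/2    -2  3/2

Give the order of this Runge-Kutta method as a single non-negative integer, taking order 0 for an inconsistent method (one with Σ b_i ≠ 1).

1

b = (3/2, -2, 3/2)
c = (0, 23/12, -17/10)
Ac = (0, 0, -23/10)
Σ b_i: 3/2·1 + (-2)·1 + 3/2·1 = 1 ✓
b·c: (-2)·23/12 + 3/2·(-17/10) = -383/60 ≠ 1/2 ⇒ order 1.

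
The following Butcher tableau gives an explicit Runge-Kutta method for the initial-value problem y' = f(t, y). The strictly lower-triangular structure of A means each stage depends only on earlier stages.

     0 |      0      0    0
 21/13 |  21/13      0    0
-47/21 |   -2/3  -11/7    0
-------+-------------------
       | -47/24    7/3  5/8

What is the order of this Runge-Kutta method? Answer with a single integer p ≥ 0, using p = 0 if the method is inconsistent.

b = (-47/24, 7/3, 5/8)
c = (0, 21/13, -47/21)
Ac = (0, 0, -33/13)
Σ b_i: (-47/24)·1 + 7/3·1 + 5/8·1 = 1 ✓
b·c: 7/3·21/13 + 5/8·(-47/21) = 5177/2184 ≠ 1/2 ⇒ order 1.

1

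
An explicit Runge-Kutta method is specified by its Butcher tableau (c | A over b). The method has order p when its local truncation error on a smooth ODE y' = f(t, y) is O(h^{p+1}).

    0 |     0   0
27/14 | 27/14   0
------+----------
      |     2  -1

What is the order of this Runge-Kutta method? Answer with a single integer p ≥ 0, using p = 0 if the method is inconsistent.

1

b = (2, -1)
c = (0, 27/14)
Σ b_i: 2·1 + (-1)·1 = 1 ✓
b·c: (-1)·27/14 = -27/14 ≠ 1/2 ⇒ order 1.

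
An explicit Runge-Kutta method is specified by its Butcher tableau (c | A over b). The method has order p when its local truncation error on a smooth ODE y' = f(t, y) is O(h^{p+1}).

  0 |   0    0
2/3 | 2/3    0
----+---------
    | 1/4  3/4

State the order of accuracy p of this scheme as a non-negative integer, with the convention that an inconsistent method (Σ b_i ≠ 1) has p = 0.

2

b = (1/4, 3/4)
c = (0, 2/3)
Σ b_i: 1/4·1 + 3/4·1 = 1 ✓
b·c: 3/4·2/3 = 1/2 ✓; 2 stages ⇒ order 2.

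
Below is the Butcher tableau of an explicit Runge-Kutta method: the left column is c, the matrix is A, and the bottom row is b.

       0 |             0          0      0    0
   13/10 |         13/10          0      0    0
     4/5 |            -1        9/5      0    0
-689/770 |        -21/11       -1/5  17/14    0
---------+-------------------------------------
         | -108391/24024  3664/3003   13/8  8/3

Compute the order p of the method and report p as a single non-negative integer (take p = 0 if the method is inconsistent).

b = (-108391/24024, 3664/3003, 13/8, 8/3)
c = (0, 13/10, 4/5, -689/770)
Ac = (0, 0, 117/50, 249/350)
Σ b_i: (-108391/24024)·1 + 3664/3003·1 + 13/8·1 + 8/3·1 = 1 ✓
b·c: 3664/3003·13/10 + 13/8·4/5 + 8/3·(-689/770) = 1/2 ✓
b·c²: 3664/3003·169/100 + 13/8·16/25 + 8/3·474721/592900 = 465764/88935 ≠ 1/3 ⇒ order 2.
b·Ac: 13/8·117/50 + 8/3·249/350 = 15959/2800 ≠ 1/6

2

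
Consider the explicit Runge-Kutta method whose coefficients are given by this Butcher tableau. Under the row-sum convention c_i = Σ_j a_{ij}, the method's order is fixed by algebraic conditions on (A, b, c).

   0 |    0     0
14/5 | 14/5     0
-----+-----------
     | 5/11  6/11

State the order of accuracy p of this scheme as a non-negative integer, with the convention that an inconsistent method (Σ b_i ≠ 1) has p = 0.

1

b = (5/11, 6/11)
c = (0, 14/5)
Σ b_i: 5/11·1 + 6/11·1 = 1 ✓
b·c: 6/11·14/5 = 84/55 ≠ 1/2 ⇒ order 1.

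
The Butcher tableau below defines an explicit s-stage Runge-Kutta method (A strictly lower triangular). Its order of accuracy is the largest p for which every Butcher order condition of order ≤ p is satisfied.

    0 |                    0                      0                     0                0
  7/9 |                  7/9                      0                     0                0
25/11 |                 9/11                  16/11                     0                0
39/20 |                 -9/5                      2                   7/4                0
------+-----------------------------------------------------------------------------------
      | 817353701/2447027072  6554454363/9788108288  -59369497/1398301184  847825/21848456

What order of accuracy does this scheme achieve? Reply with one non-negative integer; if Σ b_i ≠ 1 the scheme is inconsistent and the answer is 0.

3

b = (817353701/2447027072, 6554454363/9788108288, -59369497/1398301184, 847825/21848456)
c = (0, 7/9, 25/11, 39/20)
Ac = (0, 0, 112/99, 2191/396)
Σ b_i: 817353701/2447027072·1 + 6554454363/9788108288·1 + (-59369497/1398301184)·1 + 847825/21848456·1 = 1 ✓
b·c: 6554454363/9788108288·7/9 + (-59369497/1398301184)·25/11 + 847825/21848456·39/20 = 1/2 ✓
b·c²: 6554454363/9788108288·49/81 + (-59369497/1398301184)·625/121 + 847825/21848456·1521/400 = 1/3 ✓
b·Ac: (-59369497/1398301184)·112/99 + 847825/21848456·2191/396 = 1/6 ✓
b·c³: 6554454363/9788108288·343/729 + (-59369497/1398301184)·15625/1331 + 847825/21848456·59319/8000 = 216722557439/2076477258240 ≠ 1/4 ⇒ order 3.
b·(c∘Ac): (-59369497/1398301184)·2800/1089 + 847825/21848456·28483/2640 = 139105205/449453952 ≠ 1/8
b·Ac²: (-59369497/1398301184)·784/891 + 847825/21848456·401807/39204 = 334049633/926998776 ≠ 1/12
b·A²c: 847825/21848456·196/99 = 539525/7022718 ≠ 1/24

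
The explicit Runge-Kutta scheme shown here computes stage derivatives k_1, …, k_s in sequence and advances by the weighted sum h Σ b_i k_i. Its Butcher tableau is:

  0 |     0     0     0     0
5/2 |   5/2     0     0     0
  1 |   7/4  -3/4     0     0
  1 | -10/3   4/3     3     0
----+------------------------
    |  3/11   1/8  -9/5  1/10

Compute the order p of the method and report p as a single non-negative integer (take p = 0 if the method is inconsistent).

b = (3/11, 1/8, -9/5, 1/10)
c = (0, 5/2, 1, 1)
Ac = (0, 0, -15/8, 19/3)
Σ b_i: 3/11·1 + 1/8·1 + (-9/5)·1 + 1/10·1 = -573/440 ≠ 1 ⇒ order 0.

0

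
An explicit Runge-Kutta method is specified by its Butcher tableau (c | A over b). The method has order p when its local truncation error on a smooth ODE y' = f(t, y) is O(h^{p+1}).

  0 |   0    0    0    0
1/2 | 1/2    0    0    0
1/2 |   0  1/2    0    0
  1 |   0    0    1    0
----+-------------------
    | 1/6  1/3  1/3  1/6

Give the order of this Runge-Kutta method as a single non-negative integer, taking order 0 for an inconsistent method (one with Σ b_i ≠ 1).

4

b = (1/6, 1/3, 1/3, 1/6)
c = (0, 1/2, 1/2, 1)
Ac = (0, 0, 1/4, 1/2)
Σ b_i: 1/6·1 + 1/3·1 + 1/3·1 + 1/6·1 = 1 ✓
b·c: 1/3·1/2 + 1/3·1/2 + 1/6·1 = 1/2 ✓
b·c²: 1/3·1/4 + 1/3·1/4 + 1/6·1 = 1/3 ✓
b·Ac: 1/3·1/4 + 1/6·1/2 = 1/6 ✓
b·c³: 1/3·1/8 + 1/3·1/8 + 1/6·1 = 1/4 ✓
b·(c∘Ac): 1/3·1/8 + 1/6·1/2 = 1/8 ✓
b·Ac²: 1/3·1/8 + 1/6·1/4 = 1/12 ✓
b·A²c: 1/6·1/4 = 1/24 ✓; 4 stages ⇒ order 4.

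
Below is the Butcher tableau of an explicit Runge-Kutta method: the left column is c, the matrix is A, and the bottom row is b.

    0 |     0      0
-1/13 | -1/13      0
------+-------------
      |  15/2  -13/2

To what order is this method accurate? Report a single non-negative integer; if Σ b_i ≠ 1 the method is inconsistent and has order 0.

2

b = (15/2, -13/2)
c = (0, -1/13)
Σ b_i: 15/2·1 + (-13/2)·1 = 1 ✓
b·c: (-13/2)·(-1/13) = 1/2 ✓; 2 stages ⇒ order 2.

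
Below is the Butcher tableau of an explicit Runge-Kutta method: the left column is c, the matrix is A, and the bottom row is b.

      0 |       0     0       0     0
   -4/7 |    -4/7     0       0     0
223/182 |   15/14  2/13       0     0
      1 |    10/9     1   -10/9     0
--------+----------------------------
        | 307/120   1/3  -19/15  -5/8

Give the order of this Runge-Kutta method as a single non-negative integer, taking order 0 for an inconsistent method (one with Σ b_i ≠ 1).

b = (307/120, 1/3, -19/15, -5/8)
c = (0, -4/7, 223/182, 1)
Ac = (0, 0, -8/91, -1583/819)
Σ b_i: 307/120·1 + 1/3·1 + (-19/15)·1 + (-5/8)·1 = 1 ✓
b·c: 1/3·(-4/7) + (-19/15)·223/182 + (-5/8)·1 = -25853/10920 ≠ 1/2 ⇒ order 1.

1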